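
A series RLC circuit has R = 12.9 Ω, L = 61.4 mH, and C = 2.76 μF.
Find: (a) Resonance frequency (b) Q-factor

Step 1 — Resonance condition Im(Z)=0 gives ω₀ = 1/√(LC).
Step 2 — ω₀ = 1/√(0.0614·2.76e-06) = 2429 rad/s.
Step 3 — f₀ = ω₀/(2π) = 386.6 Hz.
Step 4 — Series Q: Q = ω₀L/R = 2429·0.0614/12.9 = 11.56.

(a) f₀ = 386.6 Hz  (b) Q = 11.56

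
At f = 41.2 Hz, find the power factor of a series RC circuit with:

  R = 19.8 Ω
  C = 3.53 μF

Step 1 — Angular frequency: ω = 2π·f = 2π·41.2 = 258.9 rad/s.
Step 2 — Component impedances:
  R: Z = R = 19.8 Ω
  C: Z = 1/(jωC) = -j/(ω·C) = 0 - j1094 Ω
Step 3 — Series combination: Z_total = R + C = 19.8 - j1094 Ω = 1095∠-89.0° Ω.
Step 4 — Power factor: PF = cos(φ) = Re(Z)/|Z| = 19.8/1094.5 = 0.01809.
Step 5 — Type: Im(Z) = -1094 ⇒ leading (phase φ = -89.0°).

PF = 0.01809 (leading, φ = -89.0°)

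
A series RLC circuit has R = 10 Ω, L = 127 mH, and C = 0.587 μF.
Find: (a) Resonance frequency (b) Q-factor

Step 1 — Resonance condition Im(Z)=0 gives ω₀ = 1/√(LC).
Step 2 — ω₀ = 1/√(0.127·5.87e-07) = 3663 rad/s.
Step 3 — f₀ = ω₀/(2π) = 582.9 Hz.
Step 4 — Series Q: Q = ω₀L/R = 3663·0.127/10 = 46.51.

(a) f₀ = 582.9 Hz  (b) Q = 46.51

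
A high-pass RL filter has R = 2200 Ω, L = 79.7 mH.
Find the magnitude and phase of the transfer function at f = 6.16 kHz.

Step 1 — Angular frequency: ω = 2π·6160 = 3.87e+04 rad/s.
Step 2 — Transfer function: H(jω) = jωL/(R + jωL).
Step 3 — Numerator jωL = j·3085; denominator R + jωL = 2200 + j3085.
Step 4 — H = 0.6629 + j0.4727.
Step 5 — Magnitude: |H| = 0.8142 (-1.8 dB); phase: φ = 35.5°.

|H| = 0.8142 (-1.8 dB), φ = 35.5°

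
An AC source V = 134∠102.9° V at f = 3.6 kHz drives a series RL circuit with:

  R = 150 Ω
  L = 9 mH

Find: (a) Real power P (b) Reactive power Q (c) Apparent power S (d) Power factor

Step 1 — Angular frequency: ω = 2π·f = 2π·3600 = 2.262e+04 rad/s.
Step 2 — Component impedances:
  R: Z = R = 150 Ω
  L: Z = jωL = j·2.262e+04·0.009 = 0 + j203.6 Ω
Step 3 — Series combination: Z_total = R + L = 150 + j203.6 Ω = 252.9∠53.6° Ω.
Step 4 — Source phasor: V = 134∠102.9° V = -29.92 + j130.6 V.
Step 5 — Current: I = V / Z = 0.3457 + j0.4017 A = 0.5299∠49.3° A.
Step 6 — Complex power: S = V·I* = 42.12 + j57.17 VA.
Step 7 — Real power: P = Re(S) = 42.12 W.
Step 8 — Reactive power: Q = Im(S) = 57.17 VAR.
Step 9 — Apparent power: |S| = 71.01 VA.
Step 10 — Power factor: PF = P/|S| = 0.5932 (lagging).

(a) P = 42.12 W  (b) Q = 57.17 VAR  (c) S = 71.01 VA  (d) PF = 0.5932 (lagging)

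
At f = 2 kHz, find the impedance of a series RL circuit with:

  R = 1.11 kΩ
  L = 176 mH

Step 1 — Angular frequency: ω = 2π·f = 2π·2000 = 1.257e+04 rad/s.
Step 2 — Component impedances:
  R: Z = R = 1110 Ω
  L: Z = jωL = j·1.257e+04·0.176 = 0 + j2212 Ω
Step 3 — Series combination: Z_total = R + L = 1110 + j2212 Ω = 2475∠63.3° Ω.

Z = 1110 + j2212 Ω = 2475∠63.3° Ω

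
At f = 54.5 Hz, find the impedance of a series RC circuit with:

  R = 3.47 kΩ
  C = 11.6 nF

Step 1 — Angular frequency: ω = 2π·f = 2π·54.5 = 342.4 rad/s.
Step 2 — Component impedances:
  R: Z = R = 3470 Ω
  C: Z = 1/(jωC) = -j/(ω·C) = 0 - j2.517e+05 Ω
Step 3 — Series combination: Z_total = R + C = 3470 - j2.517e+05 Ω = 2.518e+05∠-89.2° Ω.

Z = 3470 - j2.517e+05 Ω = 2.518e+05∠-89.2° Ω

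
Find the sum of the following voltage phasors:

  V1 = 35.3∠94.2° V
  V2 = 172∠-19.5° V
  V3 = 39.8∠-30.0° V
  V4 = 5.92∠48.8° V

Step 1 — Convert each phasor to rectangular form:
  V1 = 35.3·(cos(94.2°) + j·sin(94.2°)) = -2.585 + j35.21 V
  V2 = 172·(cos(-19.5°) + j·sin(-19.5°)) = 162.1 - j57.41 V
  V3 = 39.8·(cos(-30.0°) + j·sin(-30.0°)) = 34.47 - j19.9 V
  V4 = 5.92·(cos(48.8°) + j·sin(48.8°)) = 3.899 + j4.454 V
Step 2 — Sum components: V_total = 197.9 - j37.66 V.
Step 3 — Convert to polar: |V_total| = 201.5 V, ∠V_total = -10.8°.

V_total = 201.5∠-10.8° V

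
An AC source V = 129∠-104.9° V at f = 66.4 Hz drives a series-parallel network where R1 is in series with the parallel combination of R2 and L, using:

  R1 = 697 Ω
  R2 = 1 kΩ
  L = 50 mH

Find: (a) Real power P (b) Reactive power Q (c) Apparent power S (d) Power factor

Step 1 — Angular frequency: ω = 2π·f = 2π·66.4 = 417.2 rad/s.
Step 2 — Component impedances:
  R1: Z = R = 697 Ω
  R2: Z = R = 1000 Ω
  L: Z = jωL = j·417.2·0.05 = 0 + j20.86 Ω
Step 3 — Parallel branch: R2 || L = 1/(1/R2 + 1/L) = 0.435 + j20.85 Ω.
Step 4 — Series with R1: Z_total = R1 + (R2 || L) = 697.4 + j20.85 Ω = 697.7∠1.7° Ω.
Step 5 — Source phasor: V = 129∠-104.9° V = -33.17 - j124.7 V.
Step 6 — Current: I = V / Z = -0.05286 - j0.1772 A = 0.1849∠-106.6° A.
Step 7 — Complex power: S = V·I* = 23.84 + j0.7127 VA.
Step 8 — Real power: P = Re(S) = 23.84 W.
Step 9 — Reactive power: Q = Im(S) = 0.7127 VAR.
Step 10 — Apparent power: |S| = 23.85 VA.
Step 11 — Power factor: PF = P/|S| = 0.9996 (lagging).

(a) P = 23.84 W  (b) Q = 0.7127 VAR  (c) S = 23.85 VA  (d) PF = 0.9996 (lagging)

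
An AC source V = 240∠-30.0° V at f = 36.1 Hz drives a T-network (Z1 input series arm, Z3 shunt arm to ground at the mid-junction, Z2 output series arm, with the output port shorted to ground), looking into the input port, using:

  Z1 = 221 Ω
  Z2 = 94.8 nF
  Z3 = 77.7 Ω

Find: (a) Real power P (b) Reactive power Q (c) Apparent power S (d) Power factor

Step 1 — Angular frequency: ω = 2π·f = 2π·36.1 = 226.8 rad/s.
Step 2 — Component impedances:
  Z1: Z = R = 221 Ω
  Z2: Z = 1/(jωC) = -j/(ω·C) = 0 - j4.651e+04 Ω
  Z3: Z = R = 77.7 Ω
Step 3 — With the output port shorted to ground, the output series arm Z2 runs from the junction to ground; the shunt arm Z3 also runs from the junction to ground. They appear in parallel: Z3 || Z2 = 77.7 - j0.1298 Ω.
Step 4 — Series with input arm Z1: Z_in = Z1 + (Z3 || Z2) = 298.7 - j0.1298 Ω = 298.7∠-0.0° Ω.
Step 5 — Source phasor: V = 240∠-30.0° V = 207.8 - j120 V.
Step 6 — Current: I = V / Z = 0.696 - j0.4014 A = 0.8035∠-30.0° A.
Step 7 — Complex power: S = V·I* = 192.8 - j0.08381 VA.
Step 8 — Real power: P = Re(S) = 192.8 W.
Step 9 — Reactive power: Q = Im(S) = -0.08381 VAR.
Step 10 — Apparent power: |S| = 192.8 VA.
Step 11 — Power factor: PF = P/|S| = 1 (leading).

(a) P = 192.8 W  (b) Q = -0.08381 VAR  (c) S = 192.8 VA  (d) PF = 1 (leading)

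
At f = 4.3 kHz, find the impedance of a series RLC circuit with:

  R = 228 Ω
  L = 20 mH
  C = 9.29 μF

Step 1 — Angular frequency: ω = 2π·f = 2π·4300 = 2.702e+04 rad/s.
Step 2 — Component impedances:
  R: Z = R = 228 Ω
  L: Z = jωL = j·2.702e+04·0.02 = 0 + j540.4 Ω
  C: Z = 1/(jωC) = -j/(ω·C) = 0 - j3.984 Ω
Step 3 — Series combination: Z_total = R + L + C = 228 + j536.4 Ω = 582.8∠67.0° Ω.

Z = 228 + j536.4 Ω = 582.8∠67.0° Ω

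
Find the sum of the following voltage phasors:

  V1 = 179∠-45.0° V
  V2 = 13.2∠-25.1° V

Step 1 — Convert each phasor to rectangular form:
  V1 = 179·(cos(-45.0°) + j·sin(-45.0°)) = 126.6 - j126.6 V
  V2 = 13.2·(cos(-25.1°) + j·sin(-25.1°)) = 11.95 - j5.599 V
Step 2 — Sum components: V_total = 138.5 - j132.2 V.
Step 3 — Convert to polar: |V_total| = 191.5 V, ∠V_total = -43.7°.

V_total = 191.5∠-43.7° V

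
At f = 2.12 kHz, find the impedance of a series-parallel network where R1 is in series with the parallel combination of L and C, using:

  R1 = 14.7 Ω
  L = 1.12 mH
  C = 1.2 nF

Step 1 — Angular frequency: ω = 2π·f = 2π·2120 = 1.332e+04 rad/s.
Step 2 — Component impedances:
  R1: Z = R = 14.7 Ω
  L: Z = jωL = j·1.332e+04·0.00112 = 0 + j14.92 Ω
  C: Z = 1/(jωC) = -j/(ω·C) = 0 - j6.256e+04 Ω
Step 3 — Parallel branch: L || C = 1/(1/L + 1/C) = 0 + j14.92 Ω.
Step 4 — Series with R1: Z_total = R1 + (L || C) = 14.7 + j14.92 Ω = 20.95∠45.4° Ω.

Z = 14.7 + j14.92 Ω = 20.95∠45.4° Ω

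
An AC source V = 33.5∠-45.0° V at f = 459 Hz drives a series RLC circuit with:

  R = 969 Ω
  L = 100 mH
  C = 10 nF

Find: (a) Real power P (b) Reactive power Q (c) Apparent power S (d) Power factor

Step 1 — Angular frequency: ω = 2π·f = 2π·459 = 2884 rad/s.
Step 2 — Component impedances:
  R: Z = R = 969 Ω
  L: Z = jωL = j·2884·0.1 = 0 + j288.4 Ω
  C: Z = 1/(jωC) = -j/(ω·C) = 0 - j3.467e+04 Ω
Step 3 — Series combination: Z_total = R + L + C = 969 - j3.439e+04 Ω = 3.44e+04∠-88.4° Ω.
Step 4 — Source phasor: V = 33.5∠-45.0° V = 23.69 - j23.69 V.
Step 5 — Current: I = V / Z = 0.0007077 + j0.0006689 A = 0.0009739∠43.4° A.
Step 6 — Complex power: S = V·I* = 0.000919 - j0.03261 VA.
Step 7 — Real power: P = Re(S) = 0.000919 W.
Step 8 — Reactive power: Q = Im(S) = -0.03261 VAR.
Step 9 — Apparent power: |S| = 0.03262 VA.
Step 10 — Power factor: PF = P/|S| = 0.02817 (leading).

(a) P = 0.000919 W  (b) Q = -0.03261 VAR  (c) S = 0.03262 VA  (d) PF = 0.02817 (leading)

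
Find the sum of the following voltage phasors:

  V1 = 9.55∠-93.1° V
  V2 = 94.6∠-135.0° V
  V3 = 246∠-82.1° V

Step 1 — Convert each phasor to rectangular form:
  V1 = 9.55·(cos(-93.1°) + j·sin(-93.1°)) = -0.5165 - j9.536 V
  V2 = 94.6·(cos(-135.0°) + j·sin(-135.0°)) = -66.89 - j66.89 V
  V3 = 246·(cos(-82.1°) + j·sin(-82.1°)) = 33.81 - j243.7 V
Step 2 — Sum components: V_total = -33.6 - j320.1 V.
Step 3 — Convert to polar: |V_total| = 321.9 V, ∠V_total = -96.0°.

V_total = 321.9∠-96.0° V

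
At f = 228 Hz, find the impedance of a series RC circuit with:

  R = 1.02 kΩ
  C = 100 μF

Step 1 — Angular frequency: ω = 2π·f = 2π·228 = 1433 rad/s.
Step 2 — Component impedances:
  R: Z = R = 1020 Ω
  C: Z = 1/(jωC) = -j/(ω·C) = 0 - j6.98 Ω
Step 3 — Series combination: Z_total = R + C = 1020 - j6.98 Ω = 1020∠-0.4° Ω.

Z = 1020 - j6.98 Ω = 1020∠-0.4° Ω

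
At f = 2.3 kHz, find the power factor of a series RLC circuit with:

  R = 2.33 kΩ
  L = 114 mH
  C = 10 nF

Step 1 — Angular frequency: ω = 2π·f = 2π·2300 = 1.445e+04 rad/s.
Step 2 — Component impedances:
  R: Z = R = 2330 Ω
  L: Z = jωL = j·1.445e+04·0.114 = 0 + j1647 Ω
  C: Z = 1/(jωC) = -j/(ω·C) = 0 - j6920 Ω
Step 3 — Series combination: Z_total = R + L + C = 2330 - j5272 Ω = 5764∠-66.2° Ω.
Step 4 — Power factor: PF = cos(φ) = Re(Z)/|Z| = 2330/5764 = 0.4042.
Step 5 — Type: Im(Z) = -5272 ⇒ leading (phase φ = -66.2°).

PF = 0.4042 (leading, φ = -66.2°)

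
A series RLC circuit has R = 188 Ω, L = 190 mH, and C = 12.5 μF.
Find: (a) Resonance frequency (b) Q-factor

Step 1 — Resonance condition Im(Z)=0 gives ω₀ = 1/√(LC).
Step 2 — ω₀ = 1/√(0.19·1.25e-05) = 648.9 rad/s.
Step 3 — f₀ = ω₀/(2π) = 103.3 Hz.
Step 4 — Series Q: Q = ω₀L/R = 648.9·0.19/188 = 0.6558.

(a) f₀ = 103.3 Hz  (b) Q = 0.6558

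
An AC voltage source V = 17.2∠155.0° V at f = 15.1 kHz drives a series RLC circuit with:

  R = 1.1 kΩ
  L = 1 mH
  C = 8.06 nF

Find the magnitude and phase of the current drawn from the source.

Step 1 — Angular frequency: ω = 2π·f = 2π·1.51e+04 = 9.488e+04 rad/s.
Step 2 — Component impedances:
  R: Z = R = 1100 Ω
  L: Z = jωL = j·9.488e+04·0.001 = 0 + j94.88 Ω
  C: Z = 1/(jωC) = -j/(ω·C) = 0 - j1308 Ω
Step 3 — Series combination: Z_total = R + L + C = 1100 - j1213 Ω = 1637∠-47.8° Ω.
Step 4 — Source phasor: V = 17.2∠155.0° V = -15.59 + j7.269 V.
Step 5 — Ohm's law: I = V / Z_total = (-15.59 + j7.269) / (1100 - j1213) = -0.009684 - j0.00407 A.
Step 6 — Convert to polar: |I| = 0.0105 A, ∠I = -157.2°.

I = 0.0105∠-157.2° A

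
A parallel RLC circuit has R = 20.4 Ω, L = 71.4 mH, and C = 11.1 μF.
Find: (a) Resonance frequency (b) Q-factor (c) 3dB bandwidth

Step 1 — Resonance: ω₀ = 1/√(LC) = 1/√(0.0714·1.11e-05) = 1123 rad/s.
Step 2 — f₀ = ω₀/(2π) = 178.8 Hz.
Step 3 — Parallel Q: Q = R/(ω₀L) = 20.4/(1123·0.0714) = 0.2544.
Step 4 — Bandwidth: Δω = ω₀/Q = 4416 rad/s; BW = Δω/(2π) = 702.9 Hz.

(a) f₀ = 178.8 Hz  (b) Q = 0.2544  (c) BW = 702.9 Hz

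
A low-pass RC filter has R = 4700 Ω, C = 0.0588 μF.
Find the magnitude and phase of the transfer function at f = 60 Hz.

Step 1 — Angular frequency: ω = 2π·60 = 377 rad/s.
Step 2 — Transfer function: H(jω) = 1/(1 + jωRC).
Step 3 — Denominator: 1 + jωRC = 1 + j·377·4700·5.88e-08 = 1 + j0.1042.
Step 4 — H = 0.9893 - j0.1031.
Step 5 — Magnitude: |H| = 0.9946 (-0.0 dB); phase: φ = -5.9°.

|H| = 0.9946 (-0.0 dB), φ = -5.9°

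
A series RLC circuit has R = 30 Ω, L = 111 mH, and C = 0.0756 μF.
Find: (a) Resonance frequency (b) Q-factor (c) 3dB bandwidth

Step 1 — Resonance condition Im(Z)=0 gives ω₀ = 1/√(LC).
Step 2 — ω₀ = 1/√(0.111·7.56e-08) = 1.092e+04 rad/s.
Step 3 — f₀ = ω₀/(2π) = 1737 Hz.
Step 4 — Series Q: Q = ω₀L/R = 1.092e+04·0.111/30 = 40.39.
Step 5 — 3dB bandwidth: Δω = ω₀/Q = 270.3 rad/s; BW = Δω/(2π) = 43.01 Hz.

(a) f₀ = 1737 Hz  (b) Q = 40.39  (c) BW = 43.01 Hz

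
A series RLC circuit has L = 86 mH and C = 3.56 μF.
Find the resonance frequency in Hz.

Step 1 — Resonance condition Im(Z)=0 gives ω₀ = 1/√(LC).
Step 2 — ω₀ = 1/√(0.086·3.56e-06) = 1807 rad/s.
Step 3 — f₀ = ω₀/(2π) = 287.6 Hz.

f₀ = 287.6 Hz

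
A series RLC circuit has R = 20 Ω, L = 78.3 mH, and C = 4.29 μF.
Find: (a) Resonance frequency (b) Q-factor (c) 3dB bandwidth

Step 1 — Resonance: ω₀ = 1/√(LC) = 1/√(0.0783·4.29e-06) = 1725 rad/s.
Step 2 — f₀ = ω₀/(2π) = 274.6 Hz.
Step 3 — Series Q: Q = ω₀L/R = 1725·0.0783/20 = 6.755.
Step 4 — Bandwidth: Δω = ω₀/Q = 255.4 rad/s; BW = Δω/(2π) = 40.65 Hz.

(a) f₀ = 274.6 Hz  (b) Q = 6.755  (c) BW = 40.65 Hz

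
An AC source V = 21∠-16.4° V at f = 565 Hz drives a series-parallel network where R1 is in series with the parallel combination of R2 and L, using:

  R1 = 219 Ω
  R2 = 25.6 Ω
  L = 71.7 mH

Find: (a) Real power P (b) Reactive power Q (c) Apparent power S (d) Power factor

Step 1 — Angular frequency: ω = 2π·f = 2π·565 = 3550 rad/s.
Step 2 — Component impedances:
  R1: Z = R = 219 Ω
  R2: Z = R = 25.6 Ω
  L: Z = jωL = j·3550·0.0717 = 0 + j254.5 Ω
Step 3 — Parallel branch: R2 || L = 1/(1/R2 + 1/L) = 25.34 + j2.549 Ω.
Step 4 — Series with R1: Z_total = R1 + (R2 || L) = 244.3 + j2.549 Ω = 244.4∠0.6° Ω.
Step 5 — Source phasor: V = 21∠-16.4° V = 20.15 - j5.929 V.
Step 6 — Current: I = V / Z = 0.08219 - j0.02512 A = 0.08594∠-17.0° A.
Step 7 — Complex power: S = V·I* = 1.805 + j0.01883 VA.
Step 8 — Real power: P = Re(S) = 1.805 W.
Step 9 — Reactive power: Q = Im(S) = 0.01883 VAR.
Step 10 — Apparent power: |S| = 1.805 VA.
Step 11 — Power factor: PF = P/|S| = 0.9999 (lagging).

(a) P = 1.805 W  (b) Q = 0.01883 VAR  (c) S = 1.805 VA  (d) PF = 0.9999 (lagging)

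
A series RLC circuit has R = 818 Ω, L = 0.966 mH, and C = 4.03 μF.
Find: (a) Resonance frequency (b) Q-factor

Step 1 — Resonance condition Im(Z)=0 gives ω₀ = 1/√(LC).
Step 2 — ω₀ = 1/√(0.000966·4.03e-06) = 1.603e+04 rad/s.
Step 3 — f₀ = ω₀/(2π) = 2551 Hz.
Step 4 — Series Q: Q = ω₀L/R = 1.603e+04·0.000966/818 = 0.01893.

(a) f₀ = 2551 Hz  (b) Q = 0.01893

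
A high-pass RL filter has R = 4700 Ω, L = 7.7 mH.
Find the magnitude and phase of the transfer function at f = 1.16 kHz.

Step 1 — Angular frequency: ω = 2π·1160 = 7288 rad/s.
Step 2 — Transfer function: H(jω) = jωL/(R + jωL).
Step 3 — Numerator jωL = j·56.12; denominator R + jωL = 4700 + j56.12.
Step 4 — H = 0.0001426 + j0.01194.
Step 5 — Magnitude: |H| = 0.01194 (-38.5 dB); phase: φ = 89.3°.

|H| = 0.01194 (-38.5 dB), φ = 89.3°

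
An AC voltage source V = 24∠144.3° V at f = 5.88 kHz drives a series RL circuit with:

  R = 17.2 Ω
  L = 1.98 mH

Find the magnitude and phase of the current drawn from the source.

Step 1 — Angular frequency: ω = 2π·f = 2π·5880 = 3.695e+04 rad/s.
Step 2 — Component impedances:
  R: Z = R = 17.2 Ω
  L: Z = jωL = j·3.695e+04·0.00198 = 0 + j73.15 Ω
Step 3 — Series combination: Z_total = R + L = 17.2 + j73.15 Ω = 75.15∠76.8° Ω.
Step 4 — Source phasor: V = 24∠144.3° V = -19.49 + j14 V.
Step 5 — Ohm's law: I = V / Z_total = (-19.49 + j14) / (17.2 + j73.15) = 0.1221 + j0.2951 A.
Step 6 — Convert to polar: |I| = 0.3194 A, ∠I = 67.5°.

I = 0.3194∠67.5° A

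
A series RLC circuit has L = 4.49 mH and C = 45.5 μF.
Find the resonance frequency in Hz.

Step 1 — Resonance condition Im(Z)=0 gives ω₀ = 1/√(LC).
Step 2 — ω₀ = 1/√(0.00449·4.55e-05) = 2212 rad/s.
Step 3 — f₀ = ω₀/(2π) = 352.1 Hz.

f₀ = 352.1 Hz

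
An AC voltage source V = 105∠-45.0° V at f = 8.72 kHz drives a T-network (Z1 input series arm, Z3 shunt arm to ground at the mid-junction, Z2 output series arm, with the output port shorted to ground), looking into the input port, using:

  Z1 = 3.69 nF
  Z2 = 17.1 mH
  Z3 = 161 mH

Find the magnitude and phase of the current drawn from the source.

Step 1 — Angular frequency: ω = 2π·f = 2π·8720 = 5.479e+04 rad/s.
Step 2 — Component impedances:
  Z1: Z = 1/(jωC) = -j/(ω·C) = 0 - j4946 Ω
  Z2: Z = jωL = j·5.479e+04·0.0171 = 0 + j936.9 Ω
  Z3: Z = jωL = j·5.479e+04·0.161 = 0 + j8821 Ω
Step 3 — With the output port shorted to ground, the output series arm Z2 runs from the junction to ground; the shunt arm Z3 also runs from the junction to ground. They appear in parallel: Z3 || Z2 = 0 + j846.9 Ω.
Step 4 — Series with input arm Z1: Z_in = Z1 + (Z3 || Z2) = 0 - j4099 Ω = 4099∠-90.0° Ω.
Step 5 — Source phasor: V = 105∠-45.0° V = 74.25 - j74.25 V.
Step 6 — Ohm's law: I = V / Z_total = (74.25 - j74.25) / (0 - j4099) = 0.01811 + j0.01811 A.
Step 7 — Convert to polar: |I| = 0.02561 A, ∠I = 45.0°.

I = 0.02561∠45.0° A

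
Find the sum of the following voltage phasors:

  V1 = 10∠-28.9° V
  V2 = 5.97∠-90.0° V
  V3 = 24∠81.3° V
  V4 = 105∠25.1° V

Step 1 — Convert each phasor to rectangular form:
  V1 = 10·(cos(-28.9°) + j·sin(-28.9°)) = 8.755 - j4.833 V
  V2 = 5.97·(cos(-90.0°) + j·sin(-90.0°)) = 0 - j5.97 V
  V3 = 24·(cos(81.3°) + j·sin(81.3°)) = 3.63 + j23.72 V
  V4 = 105·(cos(25.1°) + j·sin(25.1°)) = 95.08 + j44.54 V
Step 2 — Sum components: V_total = 107.5 + j57.46 V.
Step 3 — Convert to polar: |V_total| = 121.9 V, ∠V_total = 28.1°.

V_total = 121.9∠28.1° V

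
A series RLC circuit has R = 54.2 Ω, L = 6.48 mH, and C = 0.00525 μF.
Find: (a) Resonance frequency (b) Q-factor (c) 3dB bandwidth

Step 1 — Resonance: ω₀ = 1/√(LC) = 1/√(0.00648·5.25e-09) = 1.714e+05 rad/s.
Step 2 — f₀ = ω₀/(2π) = 2.729e+04 Hz.
Step 3 — Series Q: Q = ω₀L/R = 1.714e+05·0.00648/54.2 = 20.5.
Step 4 — Bandwidth: Δω = ω₀/Q = 8364 rad/s; BW = Δω/(2π) = 1331 Hz.

(a) f₀ = 2.729e+04 Hz  (b) Q = 20.5  (c) BW = 1331 Hz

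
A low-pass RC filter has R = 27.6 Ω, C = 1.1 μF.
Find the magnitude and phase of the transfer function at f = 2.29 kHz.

Step 1 — Angular frequency: ω = 2π·2290 = 1.439e+04 rad/s.
Step 2 — Transfer function: H(jω) = 1/(1 + jωRC).
Step 3 — Denominator: 1 + jωRC = 1 + j·1.439e+04·27.6·1.1e-06 = 1 + j0.4368.
Step 4 — H = 0.8398 - j0.3668.
Step 5 — Magnitude: |H| = 0.9164 (-0.8 dB); phase: φ = -23.6°.

|H| = 0.9164 (-0.8 dB), φ = -23.6°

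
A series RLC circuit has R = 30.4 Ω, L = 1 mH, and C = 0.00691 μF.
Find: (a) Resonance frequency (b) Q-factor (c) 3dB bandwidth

Step 1 — Resonance: ω₀ = 1/√(LC) = 1/√(0.001·6.91e-09) = 3.804e+05 rad/s.
Step 2 — f₀ = ω₀/(2π) = 6.055e+04 Hz.
Step 3 — Series Q: Q = ω₀L/R = 3.804e+05·0.001/30.4 = 12.51.
Step 4 — Bandwidth: Δω = ω₀/Q = 3.04e+04 rad/s; BW = Δω/(2π) = 4838 Hz.

(a) f₀ = 6.055e+04 Hz  (b) Q = 12.51  (c) BW = 4838 Hz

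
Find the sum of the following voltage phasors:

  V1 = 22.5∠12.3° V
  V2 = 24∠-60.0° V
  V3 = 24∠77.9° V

Step 1 — Convert each phasor to rectangular form:
  V1 = 22.5·(cos(12.3°) + j·sin(12.3°)) = 21.98 + j4.793 V
  V2 = 24·(cos(-60.0°) + j·sin(-60.0°)) = 12 - j20.78 V
  V3 = 24·(cos(77.9°) + j·sin(77.9°)) = 5.031 + j23.47 V
Step 2 — Sum components: V_total = 39.01 + j7.475 V.
Step 3 — Convert to polar: |V_total| = 39.72 V, ∠V_total = 10.8°.

V_total = 39.72∠10.8° V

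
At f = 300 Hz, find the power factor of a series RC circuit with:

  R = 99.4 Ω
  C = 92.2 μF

Step 1 — Angular frequency: ω = 2π·f = 2π·300 = 1885 rad/s.
Step 2 — Component impedances:
  R: Z = R = 99.4 Ω
  C: Z = 1/(jωC) = -j/(ω·C) = 0 - j5.754 Ω
Step 3 — Series combination: Z_total = R + C = 99.4 - j5.754 Ω = 99.57∠-3.3° Ω.
Step 4 — Power factor: PF = cos(φ) = Re(Z)/|Z| = 99.4/99.57 = 0.9983.
Step 5 — Type: Im(Z) = -5.754 ⇒ leading (phase φ = -3.3°).

PF = 0.9983 (leading, φ = -3.3°)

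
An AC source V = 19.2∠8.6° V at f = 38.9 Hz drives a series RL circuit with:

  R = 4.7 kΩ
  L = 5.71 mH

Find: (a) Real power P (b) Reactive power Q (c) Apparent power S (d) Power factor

Step 1 — Angular frequency: ω = 2π·f = 2π·38.9 = 244.4 rad/s.
Step 2 — Component impedances:
  R: Z = R = 4700 Ω
  L: Z = jωL = j·244.4·0.00571 = 0 + j1.396 Ω
Step 3 — Series combination: Z_total = R + L = 4700 + j1.396 Ω = 4700∠0.0° Ω.
Step 4 — Source phasor: V = 19.2∠8.6° V = 18.98 + j2.871 V.
Step 5 — Current: I = V / Z = 0.004039 + j0.0006097 A = 0.004085∠8.6° A.
Step 6 — Complex power: S = V·I* = 0.07843 + j2.329e-05 VA.
Step 7 — Real power: P = Re(S) = 0.07843 W.
Step 8 — Reactive power: Q = Im(S) = 2.329e-05 VAR.
Step 9 — Apparent power: |S| = 0.07843 VA.
Step 10 — Power factor: PF = P/|S| = 1 (lagging).

(a) P = 0.07843 W  (b) Q = 2.329e-05 VAR  (c) S = 0.07843 VA  (d) PF = 1 (lagging)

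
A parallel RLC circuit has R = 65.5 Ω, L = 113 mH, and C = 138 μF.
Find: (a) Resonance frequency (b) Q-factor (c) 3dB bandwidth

Step 1 — Resonance: ω₀ = 1/√(LC) = 1/√(0.113·0.000138) = 253.2 rad/s.
Step 2 — f₀ = ω₀/(2π) = 40.3 Hz.
Step 3 — Parallel Q: Q = R/(ω₀L) = 65.5/(253.2·0.113) = 2.289.
Step 4 — Bandwidth: Δω = ω₀/Q = 110.6 rad/s; BW = Δω/(2π) = 17.61 Hz.

(a) f₀ = 40.3 Hz  (b) Q = 2.289  (c) BW = 17.61 Hz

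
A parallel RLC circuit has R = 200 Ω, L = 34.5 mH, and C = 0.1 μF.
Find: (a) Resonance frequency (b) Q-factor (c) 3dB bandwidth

Step 1 — Resonance: ω₀ = 1/√(LC) = 1/√(0.0345·1e-07) = 1.703e+04 rad/s.
Step 2 — f₀ = ω₀/(2π) = 2710 Hz.
Step 3 — Parallel Q: Q = R/(ω₀L) = 200/(1.703e+04·0.0345) = 0.3405.
Step 4 — Bandwidth: Δω = ω₀/Q = 5e+04 rad/s; BW = Δω/(2π) = 7958 Hz.

(a) f₀ = 2710 Hz  (b) Q = 0.3405  (c) BW = 7958 Hz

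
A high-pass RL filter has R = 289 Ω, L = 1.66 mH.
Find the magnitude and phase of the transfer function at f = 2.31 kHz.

Step 1 — Angular frequency: ω = 2π·2310 = 1.451e+04 rad/s.
Step 2 — Transfer function: H(jω) = jωL/(R + jωL).
Step 3 — Numerator jωL = j·24.09; denominator R + jωL = 289 + j24.09.
Step 4 — H = 0.006902 + j0.08279.
Step 5 — Magnitude: |H| = 0.08308 (-21.6 dB); phase: φ = 85.2°.

|H| = 0.08308 (-21.6 dB), φ = 85.2°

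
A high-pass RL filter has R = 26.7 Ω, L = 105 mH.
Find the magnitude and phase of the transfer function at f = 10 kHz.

Step 1 — Angular frequency: ω = 2π·1e+04 = 6.283e+04 rad/s.
Step 2 — Transfer function: H(jω) = jωL/(R + jωL).
Step 3 — Numerator jωL = j·6597; denominator R + jωL = 26.7 + j6597.
Step 4 — H = 1 + j0.004047.
Step 5 — Magnitude: |H| = 1 (-0.0 dB); phase: φ = 0.2°.

|H| = 1 (-0.0 dB), φ = 0.2°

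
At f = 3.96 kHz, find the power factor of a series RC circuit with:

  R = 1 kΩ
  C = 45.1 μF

Step 1 — Angular frequency: ω = 2π·f = 2π·3960 = 2.488e+04 rad/s.
Step 2 — Component impedances:
  R: Z = R = 1000 Ω
  C: Z = 1/(jωC) = -j/(ω·C) = 0 - j0.8911 Ω
Step 3 — Series combination: Z_total = R + C = 1000 - j0.8911 Ω = 1000∠-0.1° Ω.
Step 4 — Power factor: PF = cos(φ) = Re(Z)/|Z| = 1000/1000 = 1.
Step 5 — Type: Im(Z) = -0.8911 ⇒ leading (phase φ = -0.1°).

PF = 1 (leading, φ = -0.1°)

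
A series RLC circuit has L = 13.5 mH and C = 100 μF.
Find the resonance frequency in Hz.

Step 1 — Resonance condition Im(Z)=0 gives ω₀ = 1/√(LC).
Step 2 — ω₀ = 1/√(0.0135·0.0001) = 860.7 rad/s.
Step 3 — f₀ = ω₀/(2π) = 137 Hz.

f₀ = 137 Hz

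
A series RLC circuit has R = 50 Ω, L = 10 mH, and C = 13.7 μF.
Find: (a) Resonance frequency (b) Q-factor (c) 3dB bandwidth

Step 1 — Resonance condition Im(Z)=0 gives ω₀ = 1/√(LC).
Step 2 — ω₀ = 1/√(0.01·1.37e-05) = 2702 rad/s.
Step 3 — f₀ = ω₀/(2π) = 430 Hz.
Step 4 — Series Q: Q = ω₀L/R = 2702·0.01/50 = 0.5403.
Step 5 — 3dB bandwidth: Δω = ω₀/Q = 5000 rad/s; BW = Δω/(2π) = 795.8 Hz.

(a) f₀ = 430 Hz  (b) Q = 0.5403  (c) BW = 795.8 Hz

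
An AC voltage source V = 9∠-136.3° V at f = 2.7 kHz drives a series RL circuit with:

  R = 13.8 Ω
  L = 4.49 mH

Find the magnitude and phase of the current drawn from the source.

Step 1 — Angular frequency: ω = 2π·f = 2π·2700 = 1.696e+04 rad/s.
Step 2 — Component impedances:
  R: Z = R = 13.8 Ω
  L: Z = jωL = j·1.696e+04·0.00449 = 0 + j76.17 Ω
Step 3 — Series combination: Z_total = R + L = 13.8 + j76.17 Ω = 77.41∠79.7° Ω.
Step 4 — Source phasor: V = 9∠-136.3° V = -6.507 - j6.218 V.
Step 5 — Ohm's law: I = V / Z_total = (-6.507 - j6.218) / (13.8 + j76.17) = -0.09402 + j0.06839 A.
Step 6 — Convert to polar: |I| = 0.1163 A, ∠I = 144.0°.

I = 0.1163∠144.0° A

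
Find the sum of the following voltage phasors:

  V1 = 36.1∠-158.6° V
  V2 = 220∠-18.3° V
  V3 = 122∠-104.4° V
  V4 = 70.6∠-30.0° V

Step 1 — Convert each phasor to rectangular form:
  V1 = 36.1·(cos(-158.6°) + j·sin(-158.6°)) = -33.61 - j13.17 V
  V2 = 220·(cos(-18.3°) + j·sin(-18.3°)) = 208.9 - j69.08 V
  V3 = 122·(cos(-104.4°) + j·sin(-104.4°)) = -30.34 - j118.2 V
  V4 = 70.6·(cos(-30.0°) + j·sin(-30.0°)) = 61.14 - j35.3 V
Step 2 — Sum components: V_total = 206.1 - j235.7 V.
Step 3 — Convert to polar: |V_total| = 313.1 V, ∠V_total = -48.8°.

V_total = 313.1∠-48.8° V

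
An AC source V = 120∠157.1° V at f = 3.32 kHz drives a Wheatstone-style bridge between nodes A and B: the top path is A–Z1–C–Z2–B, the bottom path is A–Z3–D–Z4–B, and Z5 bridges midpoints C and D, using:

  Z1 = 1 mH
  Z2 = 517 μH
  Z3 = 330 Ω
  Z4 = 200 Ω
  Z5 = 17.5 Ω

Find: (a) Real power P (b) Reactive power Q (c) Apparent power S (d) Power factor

Step 1 — Angular frequency: ω = 2π·f = 2π·3320 = 2.086e+04 rad/s.
Step 2 — Component impedances:
  Z1: Z = jωL = j·2.086e+04·0.001 = 0 + j20.86 Ω
  Z2: Z = jωL = j·2.086e+04·0.000517 = 0 + j10.78 Ω
  Z3: Z = R = 330 Ω
  Z4: Z = R = 200 Ω
  Z5: Z = R = 17.5 Ω
Step 3 — Bridge requires nodal analysis (the Z5 bridge couples midpoints C and D, so the two paths cannot be reduced to a simple series/parallel combination). Setting node B to ground and injecting 1 A at node A, the 3-node admittance system at A, C, D solves to V_A = Z_AB = 1.892 + j31.53 Ω = 31.59∠86.6° Ω.
Step 4 — Source phasor: V = 120∠157.1° V = -110.5 + j46.69 V.
Step 5 — Current: I = V / Z = 1.266 + j3.582 A = 3.799∠70.5° A.
Step 6 — Complex power: S = V·I* = 27.3 + j455.1 VA.
Step 7 — Real power: P = Re(S) = 27.3 W.
Step 8 — Reactive power: Q = Im(S) = 455.1 VAR.
Step 9 — Apparent power: |S| = 455.9 VA.
Step 10 — Power factor: PF = P/|S| = 0.0599 (lagging).

(a) P = 27.3 W  (b) Q = 455.1 VAR  (c) S = 455.9 VA  (d) PF = 0.0599 (lagging)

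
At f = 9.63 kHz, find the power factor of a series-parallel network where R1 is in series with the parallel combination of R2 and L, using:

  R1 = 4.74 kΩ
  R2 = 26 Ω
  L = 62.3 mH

Step 1 — Angular frequency: ω = 2π·f = 2π·9630 = 6.051e+04 rad/s.
Step 2 — Component impedances:
  R1: Z = R = 4740 Ω
  R2: Z = R = 26 Ω
  L: Z = jωL = j·6.051e+04·0.0623 = 0 + j3770 Ω
Step 3 — Parallel branch: R2 || L = 1/(1/R2 + 1/L) = 26 + j0.1793 Ω.
Step 4 — Series with R1: Z_total = R1 + (R2 || L) = 4766 + j0.1793 Ω = 4766∠0.0° Ω.
Step 5 — Power factor: PF = cos(φ) = Re(Z)/|Z| = 4766/4766 = 1.
Step 6 — Type: Im(Z) = 0.1793 ⇒ lagging (phase φ = 0.0°).

PF = 1 (lagging, φ = 0.0°)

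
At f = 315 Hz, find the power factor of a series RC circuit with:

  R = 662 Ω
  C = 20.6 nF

Step 1 — Angular frequency: ω = 2π·f = 2π·315 = 1979 rad/s.
Step 2 — Component impedances:
  R: Z = R = 662 Ω
  C: Z = 1/(jωC) = -j/(ω·C) = 0 - j2.453e+04 Ω
Step 3 — Series combination: Z_total = R + C = 662 - j2.453e+04 Ω = 2.454e+04∠-88.5° Ω.
Step 4 — Power factor: PF = cos(φ) = Re(Z)/|Z| = 662/2.454e+04 = 0.02698.
Step 5 — Type: Im(Z) = -2.453e+04 ⇒ leading (phase φ = -88.5°).

PF = 0.02698 (leading, φ = -88.5°)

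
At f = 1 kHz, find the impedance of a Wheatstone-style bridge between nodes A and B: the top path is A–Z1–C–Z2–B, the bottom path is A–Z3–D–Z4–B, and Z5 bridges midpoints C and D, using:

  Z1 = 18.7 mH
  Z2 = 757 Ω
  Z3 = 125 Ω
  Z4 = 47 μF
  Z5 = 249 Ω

Step 1 — Angular frequency: ω = 2π·f = 2π·1000 = 6283 rad/s.
Step 2 — Component impedances:
  Z1: Z = jωL = j·6283·0.0187 = 0 + j117.5 Ω
  Z2: Z = R = 757 Ω
  Z3: Z = R = 125 Ω
  Z4: Z = 1/(jωC) = -j/(ω·C) = 0 - j3.386 Ω
  Z5: Z = R = 249 Ω
Step 3 — Bridge requires nodal analysis (the Z5 bridge couples midpoints C and D, so the two paths cannot be reduced to a simple series/parallel combination). Setting node B to ground and injecting 1 A at node A, the 3-node admittance system at A, C, D solves to V_A = Z_AB = 81.39 + j13.66 Ω = 82.53∠9.5° Ω.

Z = 81.39 + j13.66 Ω = 82.53∠9.5° Ω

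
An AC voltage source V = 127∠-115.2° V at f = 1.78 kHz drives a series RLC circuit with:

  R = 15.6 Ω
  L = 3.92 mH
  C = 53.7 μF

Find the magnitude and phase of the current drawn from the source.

Step 1 — Angular frequency: ω = 2π·f = 2π·1780 = 1.118e+04 rad/s.
Step 2 — Component impedances:
  R: Z = R = 15.6 Ω
  L: Z = jωL = j·1.118e+04·0.00392 = 0 + j43.84 Ω
  C: Z = 1/(jωC) = -j/(ω·C) = 0 - j1.665 Ω
Step 3 — Series combination: Z_total = R + L + C = 15.6 + j42.18 Ω = 44.97∠69.7° Ω.
Step 4 — Source phasor: V = 127∠-115.2° V = -54.07 - j114.9 V.
Step 5 — Ohm's law: I = V / Z_total = (-54.07 - j114.9) / (15.6 + j42.18) = -2.814 + j0.2413 A.
Step 6 — Convert to polar: |I| = 2.824 A, ∠I = 175.1°.

I = 2.824∠175.1° A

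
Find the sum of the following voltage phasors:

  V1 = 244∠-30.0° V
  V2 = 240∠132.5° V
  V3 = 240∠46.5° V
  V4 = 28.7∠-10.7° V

Step 1 — Convert each phasor to rectangular form:
  V1 = 244·(cos(-30.0°) + j·sin(-30.0°)) = 211.3 - j122 V
  V2 = 240·(cos(132.5°) + j·sin(132.5°)) = -162.1 + j176.9 V
  V3 = 240·(cos(46.5°) + j·sin(46.5°)) = 165.2 + j174.1 V
  V4 = 28.7·(cos(-10.7°) + j·sin(-10.7°)) = 28.2 - j5.329 V
Step 2 — Sum components: V_total = 242.6 + j223.7 V.
Step 3 — Convert to polar: |V_total| = 330 V, ∠V_total = 42.7°.

V_total = 330∠42.7° V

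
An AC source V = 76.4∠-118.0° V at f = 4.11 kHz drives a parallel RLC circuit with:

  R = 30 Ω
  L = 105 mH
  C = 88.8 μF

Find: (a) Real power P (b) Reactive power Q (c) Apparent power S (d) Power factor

Step 1 — Angular frequency: ω = 2π·f = 2π·4110 = 2.582e+04 rad/s.
Step 2 — Component impedances:
  R: Z = R = 30 Ω
  L: Z = jωL = j·2.582e+04·0.105 = 0 + j2712 Ω
  C: Z = 1/(jωC) = -j/(ω·C) = 0 - j0.4361 Ω
Step 3 — Parallel combination: 1/Z_total = 1/R + 1/L + 1/C; Z_total = 0.00634 - j0.4361 Ω = 0.4361∠-89.2° Ω.
Step 4 — Source phasor: V = 76.4∠-118.0° V = -35.87 - j67.46 V.
Step 5 — Current: I = V / Z = 153.5 - j84.49 A = 175.2∠-28.8° A.
Step 6 — Complex power: S = V·I* = 194.6 - j1.338e+04 VA.
Step 7 — Real power: P = Re(S) = 194.6 W.
Step 8 — Reactive power: Q = Im(S) = -1.338e+04 VAR.
Step 9 — Apparent power: |S| = 1.338e+04 VA.
Step 10 — Power factor: PF = P/|S| = 0.01454 (leading).

(a) P = 194.6 W  (b) Q = -1.338e+04 VAR  (c) S = 1.338e+04 VA  (d) PF = 0.01454 (leading)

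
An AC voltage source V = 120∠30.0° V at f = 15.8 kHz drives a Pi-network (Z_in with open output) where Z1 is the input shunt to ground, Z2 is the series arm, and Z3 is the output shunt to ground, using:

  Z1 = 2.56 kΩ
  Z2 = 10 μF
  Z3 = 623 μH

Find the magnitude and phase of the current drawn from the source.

Step 1 — Angular frequency: ω = 2π·f = 2π·1.58e+04 = 9.927e+04 rad/s.
Step 2 — Component impedances:
  Z1: Z = R = 2560 Ω
  Z2: Z = 1/(jωC) = -j/(ω·C) = 0 - j1.007 Ω
  Z3: Z = jωL = j·9.927e+04·0.000623 = 0 + j61.85 Ω
Step 3 — With open output, the series arm Z2 and the output shunt Z3 appear in series to ground: Z2 + Z3 = 0 + j60.84 Ω.
Step 4 — Parallel with input shunt Z1: Z_in = Z1 || (Z2 + Z3) = 1.445 + j60.81 Ω = 60.82∠88.6° Ω.
Step 5 — Source phasor: V = 120∠30.0° V = 103.9 + j60 V.
Step 6 — Ohm's law: I = V / Z_total = (103.9 + j60) / (1.445 + j60.81) = 1.027 - j1.685 A.
Step 7 — Convert to polar: |I| = 1.973 A, ∠I = -58.6°.

I = 1.973∠-58.6° A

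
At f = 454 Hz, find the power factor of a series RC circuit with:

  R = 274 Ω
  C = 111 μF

Step 1 — Angular frequency: ω = 2π·f = 2π·454 = 2853 rad/s.
Step 2 — Component impedances:
  R: Z = R = 274 Ω
  C: Z = 1/(jωC) = -j/(ω·C) = 0 - j3.158 Ω
Step 3 — Series combination: Z_total = R + C = 274 - j3.158 Ω = 274∠-0.7° Ω.
Step 4 — Power factor: PF = cos(φ) = Re(Z)/|Z| = 274/274.02 = 0.9999.
Step 5 — Type: Im(Z) = -3.158 ⇒ leading (phase φ = -0.7°).

PF = 0.9999 (leading, φ = -0.7°)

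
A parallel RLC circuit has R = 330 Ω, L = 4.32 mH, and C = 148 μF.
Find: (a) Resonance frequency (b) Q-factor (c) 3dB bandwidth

Step 1 — Resonance: ω₀ = 1/√(LC) = 1/√(0.00432·0.000148) = 1251 rad/s.
Step 2 — f₀ = ω₀/(2π) = 199 Hz.
Step 3 — Parallel Q: Q = R/(ω₀L) = 330/(1251·0.00432) = 61.08.
Step 4 — Bandwidth: Δω = ω₀/Q = 20.48 rad/s; BW = Δω/(2π) = 3.259 Hz.

(a) f₀ = 199 Hz  (b) Q = 61.08  (c) BW = 3.259 Hz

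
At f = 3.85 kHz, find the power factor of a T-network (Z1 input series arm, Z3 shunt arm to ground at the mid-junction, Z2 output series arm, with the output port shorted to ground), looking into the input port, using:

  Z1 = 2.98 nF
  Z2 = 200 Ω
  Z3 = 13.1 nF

Step 1 — Angular frequency: ω = 2π·f = 2π·3850 = 2.419e+04 rad/s.
Step 2 — Component impedances:
  Z1: Z = 1/(jωC) = -j/(ω·C) = 0 - j1.387e+04 Ω
  Z2: Z = R = 200 Ω
  Z3: Z = 1/(jωC) = -j/(ω·C) = 0 - j3156 Ω
Step 3 — With the output port shorted to ground, the output series arm Z2 runs from the junction to ground; the shunt arm Z3 also runs from the junction to ground. They appear in parallel: Z3 || Z2 = 199.2 - j12.62 Ω.
Step 4 — Series with input arm Z1: Z_in = Z1 + (Z3 || Z2) = 199.2 - j1.388e+04 Ω = 1.389e+04∠-89.2° Ω.
Step 5 — Power factor: PF = cos(φ) = Re(Z)/|Z| = 199.2/13886 = 0.01435.
Step 6 — Type: Im(Z) = -1.388e+04 ⇒ leading (phase φ = -89.2°).

PF = 0.01435 (leading, φ = -89.2°)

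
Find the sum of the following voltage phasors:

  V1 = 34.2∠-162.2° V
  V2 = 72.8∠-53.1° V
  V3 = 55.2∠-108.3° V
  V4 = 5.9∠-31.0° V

Step 1 — Convert each phasor to rectangular form:
  V1 = 34.2·(cos(-162.2°) + j·sin(-162.2°)) = -32.56 - j10.45 V
  V2 = 72.8·(cos(-53.1°) + j·sin(-53.1°)) = 43.71 - j58.22 V
  V3 = 55.2·(cos(-108.3°) + j·sin(-108.3°)) = -17.33 - j52.41 V
  V4 = 5.9·(cos(-31.0°) + j·sin(-31.0°)) = 5.057 - j3.039 V
Step 2 — Sum components: V_total = -1.127 - j124.1 V.
Step 3 — Convert to polar: |V_total| = 124.1 V, ∠V_total = -90.5°.

V_total = 124.1∠-90.5° V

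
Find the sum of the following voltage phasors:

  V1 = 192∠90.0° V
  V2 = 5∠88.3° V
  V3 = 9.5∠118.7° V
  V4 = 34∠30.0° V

Step 1 — Convert each phasor to rectangular form:
  V1 = 192·(cos(90.0°) + j·sin(90.0°)) = 0 + j192 V
  V2 = 5·(cos(88.3°) + j·sin(88.3°)) = 0.1483 + j4.998 V
  V3 = 9.5·(cos(118.7°) + j·sin(118.7°)) = -4.562 + j8.333 V
  V4 = 34·(cos(30.0°) + j·sin(30.0°)) = 29.44 + j17 V
Step 2 — Sum components: V_total = 25.03 + j222.3 V.
Step 3 — Convert to polar: |V_total| = 223.7 V, ∠V_total = 83.6°.

V_total = 223.7∠83.6° V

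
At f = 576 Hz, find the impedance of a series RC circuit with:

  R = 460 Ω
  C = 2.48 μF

Step 1 — Angular frequency: ω = 2π·f = 2π·576 = 3619 rad/s.
Step 2 — Component impedances:
  R: Z = R = 460 Ω
  C: Z = 1/(jωC) = -j/(ω·C) = 0 - j111.4 Ω
Step 3 — Series combination: Z_total = R + C = 460 - j111.4 Ω = 473.3∠-13.6° Ω.

Z = 460 - j111.4 Ω = 473.3∠-13.6° Ω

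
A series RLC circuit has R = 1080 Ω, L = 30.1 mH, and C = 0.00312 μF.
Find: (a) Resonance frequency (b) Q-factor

Step 1 — Resonance condition Im(Z)=0 gives ω₀ = 1/√(LC).
Step 2 — ω₀ = 1/√(0.0301·3.12e-09) = 1.032e+05 rad/s.
Step 3 — f₀ = ω₀/(2π) = 1.642e+04 Hz.
Step 4 — Series Q: Q = ω₀L/R = 1.032e+05·0.0301/1080 = 2.876.

(a) f₀ = 1.642e+04 Hz  (b) Q = 2.876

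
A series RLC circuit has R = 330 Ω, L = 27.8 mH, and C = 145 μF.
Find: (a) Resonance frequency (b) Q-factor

Step 1 — Resonance condition Im(Z)=0 gives ω₀ = 1/√(LC).
Step 2 — ω₀ = 1/√(0.0278·0.000145) = 498.1 rad/s.
Step 3 — f₀ = ω₀/(2π) = 79.27 Hz.
Step 4 — Series Q: Q = ω₀L/R = 498.1·0.0278/330 = 0.04196.

(a) f₀ = 79.27 Hz  (b) Q = 0.04196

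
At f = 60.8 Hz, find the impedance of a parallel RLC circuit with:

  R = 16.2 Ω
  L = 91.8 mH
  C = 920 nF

Step 1 — Angular frequency: ω = 2π·f = 2π·60.8 = 382 rad/s.
Step 2 — Component impedances:
  R: Z = R = 16.2 Ω
  L: Z = jωL = j·382·0.0918 = 0 + j35.07 Ω
  C: Z = 1/(jωC) = -j/(ω·C) = 0 - j2845 Ω
Step 3 — Parallel combination: 1/Z_total = 1/R + 1/L + 1/C; Z_total = 13.41 + j6.118 Ω = 14.74∠24.5° Ω.

Z = 13.41 + j6.118 Ω = 14.74∠24.5° Ω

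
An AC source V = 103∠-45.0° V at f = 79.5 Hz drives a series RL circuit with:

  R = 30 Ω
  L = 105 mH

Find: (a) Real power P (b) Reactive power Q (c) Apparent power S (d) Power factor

Step 1 — Angular frequency: ω = 2π·f = 2π·79.5 = 499.5 rad/s.
Step 2 — Component impedances:
  R: Z = R = 30 Ω
  L: Z = jωL = j·499.5·0.105 = 0 + j52.45 Ω
Step 3 — Series combination: Z_total = R + L = 30 + j52.45 Ω = 60.42∠60.2° Ω.
Step 4 — Source phasor: V = 103∠-45.0° V = 72.83 - j72.83 V.
Step 5 — Current: I = V / Z = -0.4478 - j1.645 A = 1.705∠-105.2° A.
Step 6 — Complex power: S = V·I* = 87.18 + j152.4 VA.
Step 7 — Real power: P = Re(S) = 87.18 W.
Step 8 — Reactive power: Q = Im(S) = 152.4 VAR.
Step 9 — Apparent power: |S| = 175.6 VA.
Step 10 — Power factor: PF = P/|S| = 0.4965 (lagging).

(a) P = 87.18 W  (b) Q = 152.4 VAR  (c) S = 175.6 VA  (d) PF = 0.4965 (lagging)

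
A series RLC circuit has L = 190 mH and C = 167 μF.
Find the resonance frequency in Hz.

Step 1 — Resonance condition Im(Z)=0 gives ω₀ = 1/√(LC).
Step 2 — ω₀ = 1/√(0.19·0.000167) = 177.5 rad/s.
Step 3 — f₀ = ω₀/(2π) = 28.25 Hz.

f₀ = 28.25 Hz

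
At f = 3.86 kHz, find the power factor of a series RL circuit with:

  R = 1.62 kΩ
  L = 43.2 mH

Step 1 — Angular frequency: ω = 2π·f = 2π·3860 = 2.425e+04 rad/s.
Step 2 — Component impedances:
  R: Z = R = 1620 Ω
  L: Z = jωL = j·2.425e+04·0.0432 = 0 + j1048 Ω
Step 3 — Series combination: Z_total = R + L = 1620 + j1048 Ω = 1929∠32.9° Ω.
Step 4 — Power factor: PF = cos(φ) = Re(Z)/|Z| = 1620/1929.3 = 0.8397.
Step 5 — Type: Im(Z) = 1048 ⇒ lagging (phase φ = 32.9°).

PF = 0.8397 (lagging, φ = 32.9°)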